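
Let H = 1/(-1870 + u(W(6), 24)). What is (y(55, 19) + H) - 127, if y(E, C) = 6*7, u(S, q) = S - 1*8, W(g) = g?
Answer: -159121/1872 ≈ -85.000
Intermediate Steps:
u(S, q) = -8 + S (u(S, q) = S - 8 = -8 + S)
y(E, C) = 42
H = -1/1872 (H = 1/(-1870 + (-8 + 6)) = 1/(-1870 - 2) = 1/(-1872) = -1/1872 ≈ -0.00053419)
(y(55, 19) + H) - 127 = (42 - 1/1872) - 127 = 78623/1872 - 127 = -159121/1872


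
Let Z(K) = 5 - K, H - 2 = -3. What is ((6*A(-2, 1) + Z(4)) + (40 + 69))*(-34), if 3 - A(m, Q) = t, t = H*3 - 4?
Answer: -5780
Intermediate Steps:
H = -1 (H = 2 - 3 = -1)
t = -7 (t = -1*3 - 4 = -3 - 4 = -7)
A(m, Q) = 10 (A(m, Q) = 3 - 1*(-7) = 3 + 7 = 10)
((6*A(-2, 1) + Z(4)) + (40 + 69))*(-34) = ((6*10 + (5 - 1*4)) + (40 + 69))*(-34) = ((60 + (5 - 4)) + 109)*(-34) = ((60 + 1) + 109)*(-34) = (61 + 109)*(-34) = 170*(-34) = -5780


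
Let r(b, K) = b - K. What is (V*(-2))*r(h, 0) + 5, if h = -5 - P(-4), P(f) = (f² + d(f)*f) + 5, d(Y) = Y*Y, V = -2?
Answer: 157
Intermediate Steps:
d(Y) = Y²
P(f) = 5 + f² + f³ (P(f) = (f² + f²*f) + 5 = (f² + f³) + 5 = 5 + f² + f³)
h = 38 (h = -5 - (5 + (-4)² + (-4)³) = -5 - (5 + 16 - 64) = -5 - 1*(-43) = -5 + 43 = 38)
(V*(-2))*r(h, 0) + 5 = (-2*(-2))*(38 - 1*0) + 5 = 4*(38 + 0) + 5 = 4*38 + 5 = 152 + 5 = 157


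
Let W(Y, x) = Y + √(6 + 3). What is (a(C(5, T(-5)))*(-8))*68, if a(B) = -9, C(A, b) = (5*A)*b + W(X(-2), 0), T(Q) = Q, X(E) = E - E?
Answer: 4896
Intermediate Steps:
X(E) = 0
W(Y, x) = 3 + Y (W(Y, x) = Y + √9 = Y + 3 = 3 + Y)
C(A, b) = 3 + 5*A*b (C(A, b) = (5*A)*b + (3 + 0) = 5*A*b + 3 = 3 + 5*A*b)
(a(C(5, T(-5)))*(-8))*68 = -9*(-8)*68 = 72*68 = 4896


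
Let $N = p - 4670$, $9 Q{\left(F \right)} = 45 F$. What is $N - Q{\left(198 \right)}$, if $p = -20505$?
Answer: $-26165$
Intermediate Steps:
$Q{\left(F \right)} = 5 F$ ($Q{\left(F \right)} = \frac{45 F}{9} = 5 F$)
$N = -25175$ ($N = -20505 - 4670 = -25175$)
$N - Q{\left(198 \right)} = -25175 - 5 \cdot 198 = -25175 - 990 = -26165$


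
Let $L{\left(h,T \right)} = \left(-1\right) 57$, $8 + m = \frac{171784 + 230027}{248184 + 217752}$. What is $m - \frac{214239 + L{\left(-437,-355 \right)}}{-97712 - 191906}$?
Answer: $- \frac{143896802839}{22490575408} \approx -6.3981$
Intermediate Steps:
$m = - \frac{1108559}{155312}$ ($m = -8 + \frac{171784 + 230027}{248184 + 217752} = -8 + \frac{401811}{465936} = -8 + 401811 \cdot \frac{1}{465936} = -8 + \frac{133937}{155312} = - \frac{1108559}{155312} \approx -7.1376$)
$L{\left(h,T \right)} = -57$
$m - \frac{214239 + L{\left(-437,-355 \right)}}{-97712 - 191906} = - \frac{1108559}{155312} - \frac{214239 - 57}{-97712 - 191906} = - \frac{1108559}{155312} - \frac{214182}{-289618} = - \frac{1108559}{155312} - 214182 \left(- \frac{1}{289618}\right) = - \frac{1108559}{155312} - - \frac{107091}{144809} = - \frac{1108559}{155312} + \frac{107091}{144809} = - \frac{143896802839}{22490575408}$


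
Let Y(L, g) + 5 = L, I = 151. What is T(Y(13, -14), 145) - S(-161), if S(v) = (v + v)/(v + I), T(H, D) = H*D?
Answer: 5639/5 ≈ 1127.8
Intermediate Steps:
Y(L, g) = -5 + L
T(H, D) = D*H
S(v) = 2*v/(151 + v) (S(v) = (v + v)/(v + 151) = (2*v)/(151 + v) = 2*v/(151 + v))
T(Y(13, -14), 145) - S(-161) = 145*(-5 + 13) - 2*(-161)/(151 - 161) = 145*8 - 2*(-161)/(-10) = 1160 - 2*(-161)*(-1)/10 = 1160 - 1*161/5 = 1160 - 161/5 = 5639/5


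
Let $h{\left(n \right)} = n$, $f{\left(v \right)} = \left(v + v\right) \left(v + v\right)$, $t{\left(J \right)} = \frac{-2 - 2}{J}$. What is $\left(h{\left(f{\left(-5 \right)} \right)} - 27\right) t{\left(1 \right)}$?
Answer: $-292$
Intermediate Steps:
$t{\left(J \right)} = - \frac{4}{J}$
$f{\left(v \right)} = 4 v^{2}$ ($f{\left(v \right)} = 2 v 2 v = 4 v^{2}$)
$\left(h{\left(f{\left(-5 \right)} \right)} - 27\right) t{\left(1 \right)} = \left(4 \left(-5\right)^{2} - 27\right) \left(- \frac{4}{1}\right) = \left(4 \cdot 25 - 27\right) \left(\left(-4\right) 1\right) = \left(100 - 27\right) \left(-4\right) = 73 \left(-4\right) = -292$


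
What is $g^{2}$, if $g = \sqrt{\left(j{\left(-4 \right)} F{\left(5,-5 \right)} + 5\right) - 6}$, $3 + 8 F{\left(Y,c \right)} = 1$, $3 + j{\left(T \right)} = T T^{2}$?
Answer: $\frac{63}{4} \approx 15.75$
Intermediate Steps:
$j{\left(T \right)} = -3 + T^{3}$ ($j{\left(T \right)} = -3 + T T^{2} = -3 + T^{3}$)
$F{\left(Y,c \right)} = - \frac{1}{4}$ ($F{\left(Y,c \right)} = - \frac{3}{8} + \frac{1}{8} \cdot 1 = - \frac{3}{8} + \frac{1}{8} = - \frac{1}{4}$)
$g = \frac{3 \sqrt{7}}{2}$ ($g = \sqrt{\left(\left(-3 + \left(-4\right)^{3}\right) \left(- \frac{1}{4}\right) + 5\right) - 6} = \sqrt{\left(\left(-3 - 64\right) \left(- \frac{1}{4}\right) + 5\right) - 6} = \sqrt{\left(\left(-67\right) \left(- \frac{1}{4}\right) + 5\right) - 6} = \sqrt{\left(\frac{67}{4} + 5\right) - 6} = \sqrt{\frac{87}{4} - 6} = \sqrt{\frac{63}{4}} = \frac{3 \sqrt{7}}{2} \approx 3.9686$)
$g^{2} = \left(\frac{3 \sqrt{7}}{2}\right)^{2} = \frac{63}{4}$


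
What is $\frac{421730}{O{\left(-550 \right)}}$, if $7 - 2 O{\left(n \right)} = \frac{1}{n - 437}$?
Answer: $\frac{83249502}{691} \approx 1.2048 \cdot 10^{5}$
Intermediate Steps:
$O{\left(n \right)} = \frac{7}{2} - \frac{1}{2 \left(-437 + n\right)}$ ($O{\left(n \right)} = \frac{7}{2} - \frac{1}{2 \left(n - 437\right)} = \frac{7}{2} - \frac{1}{2 \left(-437 + n\right)}$)
$\frac{421730}{O{\left(-550 \right)}} = \frac{421730}{\frac{1}{2} \frac{1}{-437 - 550} \left(-3060 + 7 \left(-550\right)\right)} = \frac{421730}{\frac{1}{2} \frac{1}{-987} \left(-3060 - 3850\right)} = \frac{421730}{\frac{1}{2} \left(- \frac{1}{987}\right) \left(-6910\right)} = \frac{421730}{\frac{3455}{987}} = 421730 \cdot \frac{987}{3455} = \frac{83249502}{691}$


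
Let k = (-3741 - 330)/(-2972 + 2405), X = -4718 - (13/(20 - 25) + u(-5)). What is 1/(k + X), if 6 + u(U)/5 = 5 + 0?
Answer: -945/4444543 ≈ -0.00021262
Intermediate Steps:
u(U) = -5 (u(U) = -30 + 5*(5 + 0) = -30 + 5*5 = -30 + 25 = -5)
X = -23552/5 (X = -4718 - (13/(20 - 25) - 5) = -4718 - (13/(-5) - 5) = -4718 - (-1/5*13 - 5) = -4718 - (-13/5 - 5) = -4718 - 1*(-38/5) = -4718 + 38/5 = -23552/5 ≈ -4710.4)
k = 1357/189 (k = -4071/(-567) = -4071*(-1/567) = 1357/189 ≈ 7.1799)
1/(k + X) = 1/(1357/189 - 23552/5) = 1/(-4444543/945) = -945/4444543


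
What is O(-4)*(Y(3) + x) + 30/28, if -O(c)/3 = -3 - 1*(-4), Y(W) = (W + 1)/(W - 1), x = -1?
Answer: -27/14 ≈ -1.9286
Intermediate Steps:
Y(W) = (1 + W)/(-1 + W)
O(c) = -3 (O(c) = -3*(-3 - 1*(-4)) = -3*(-3 + 4) = -3*1 = -3)
O(-4)*(Y(3) + x) + 30/28 = -3*((1 + 3)/(-1 + 3) - 1) + 30/28 = -3*(4/2 - 1) + 30*(1/28) = -3*((1/2)*4 - 1) + 15/14 = -3*(2 - 1) + 15/14 = -3*1 + 15/14 = -3 + 15/14 = -27/14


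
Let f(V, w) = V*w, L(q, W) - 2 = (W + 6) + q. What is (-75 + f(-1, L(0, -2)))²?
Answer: 6561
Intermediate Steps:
L(q, W) = 8 + W + q (L(q, W) = 2 + ((W + 6) + q) = 2 + ((6 + W) + q) = 2 + (6 + W + q) = 8 + W + q)
(-75 + f(-1, L(0, -2)))² = (-75 - (8 - 2 + 0))² = (-75 - 1*6)² = (-75 - 6)² = (-81)² = 6561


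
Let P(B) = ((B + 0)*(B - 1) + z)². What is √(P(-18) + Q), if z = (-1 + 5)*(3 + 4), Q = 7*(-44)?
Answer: 4*√8537 ≈ 369.58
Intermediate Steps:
Q = -308
z = 28 (z = 4*7 = 28)
P(B) = (28 + B*(-1 + B))² (P(B) = ((B + 0)*(B - 1) + 28)² = (B*(-1 + B) + 28)² = (28 + B*(-1 + B))²)
√(P(-18) + Q) = √((28 + (-18)² - 1*(-18))² - 308) = √((28 + 324 + 18)² - 308) = √(370² - 308) = √(136900 - 308) = √136592 = 4*√8537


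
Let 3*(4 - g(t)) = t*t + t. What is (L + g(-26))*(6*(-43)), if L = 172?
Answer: 10492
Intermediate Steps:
g(t) = 4 - t/3 - t²/3 (g(t) = 4 - (t*t + t)/3 = 4 - (t² + t)/3 = 4 - (t + t²)/3 = 4 + (-t/3 - t²/3) = 4 - t/3 - t²/3)
(L + g(-26))*(6*(-43)) = (172 + (4 - ⅓*(-26) - ⅓*(-26)²))*(6*(-43)) = (172 + (4 + 26/3 - ⅓*676))*(-258) = (172 + (4 + 26/3 - 676/3))*(-258) = (172 - 638/3)*(-258) = -122/3*(-258) = 10492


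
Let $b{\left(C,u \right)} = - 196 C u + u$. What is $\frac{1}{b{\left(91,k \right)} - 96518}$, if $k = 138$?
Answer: $- \frac{1}{2557748} \approx -3.9097 \cdot 10^{-7}$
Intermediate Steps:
$b{\left(C,u \right)} = u - 196 C u$ ($b{\left(C,u \right)} = - 196 C u + u = u - 196 C u$)
$\frac{1}{b{\left(91,k \right)} - 96518} = \frac{1}{138 \left(1 - 17836\right) - 96518} = \frac{1}{138 \left(-17835\right) - 96518} = \frac{1}{-2461230 - 96518} = \frac{1}{-2557748} = - \frac{1}{2557748}$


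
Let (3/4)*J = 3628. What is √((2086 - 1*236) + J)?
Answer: √60186/3 ≈ 81.776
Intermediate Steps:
J = 14512/3 (J = (4/3)*3628 = 14512/3 ≈ 4837.3)
√((2086 - 1*236) + J) = √((2086 - 1*236) + 14512/3) = √((2086 - 236) + 14512/3) = √(1850 + 14512/3) = √(20062/3) = √60186/3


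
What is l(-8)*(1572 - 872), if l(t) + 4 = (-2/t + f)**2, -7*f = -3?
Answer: -69375/28 ≈ -2477.7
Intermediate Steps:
f = 3/7 (f = -1/7*(-3) = 3/7 ≈ 0.42857)
l(t) = -4 + (3/7 - 2/t)**2 (l(t) = -4 + (-2/t + 3/7)**2 = -4 + (3/7 - 2/t)**2)
l(-8)*(1572 - 872) = (-187/49 + 4/(-8)**2 - 12/7/(-8))*(1572 - 872) = (-187/49 + 4*(1/64) - 12/7*(-1/8))*700 = (-187/49 + 1/16 + 3/14)*700 = -2775/784*700 = -69375/28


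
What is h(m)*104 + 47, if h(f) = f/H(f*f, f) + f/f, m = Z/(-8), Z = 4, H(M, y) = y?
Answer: 255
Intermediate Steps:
m = -½ (m = 4/(-8) = 4*(-⅛) = -½ ≈ -0.50000)
h(f) = 2 (h(f) = f/f + f/f = 1 + 1 = 2)
h(m)*104 + 47 = 2*104 + 47 = 208 + 47 = 255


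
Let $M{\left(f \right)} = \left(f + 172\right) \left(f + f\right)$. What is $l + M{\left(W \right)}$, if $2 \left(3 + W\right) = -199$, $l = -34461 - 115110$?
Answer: $- \frac{327637}{2} \approx -1.6382 \cdot 10^{5}$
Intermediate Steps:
$l = -149571$ ($l = -34461 - 115110 = -149571$)
$W = - \frac{205}{2}$ ($W = -3 + \frac{1}{2} \left(-199\right) = -3 - \frac{199}{2} = - \frac{205}{2} \approx -102.5$)
$M{\left(f \right)} = 2 f \left(172 + f\right)$ ($M{\left(f \right)} = \left(172 + f\right) 2 f = 2 f \left(172 + f\right)$)
$l + M{\left(W \right)} = -149571 + 2 \left(- \frac{205}{2}\right) \left(172 - \frac{205}{2}\right) = -149571 + 2 \left(- \frac{205}{2}\right) \frac{139}{2} = -149571 - \frac{28495}{2} = - \frac{327637}{2}$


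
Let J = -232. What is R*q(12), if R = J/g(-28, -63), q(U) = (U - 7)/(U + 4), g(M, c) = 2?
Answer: -145/4 ≈ -36.250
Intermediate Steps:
q(U) = (-7 + U)/(4 + U)
R = -116 (R = -232/2 = -232*½ = -116)
R*q(12) = -116*(-7 + 12)/(4 + 12) = -116*5/16 = -145/4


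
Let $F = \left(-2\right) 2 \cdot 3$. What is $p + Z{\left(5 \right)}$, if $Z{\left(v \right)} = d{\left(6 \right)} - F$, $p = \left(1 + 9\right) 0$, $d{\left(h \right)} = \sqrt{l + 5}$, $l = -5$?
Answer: $12$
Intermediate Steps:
$d{\left(h \right)} = 0$ ($d{\left(h \right)} = \sqrt{-5 + 5} = \sqrt{0} = 0$)
$F = -12$ ($F = \left(-4\right) 3 = -12$)
$p = 0$ ($p = 10 \cdot 0 = 0$)
$Z{\left(v \right)} = 12$ ($Z{\left(v \right)} = 0 - -12 = 0 + 12 = 12$)
$p + Z{\left(5 \right)} = 0 + 12 = 12$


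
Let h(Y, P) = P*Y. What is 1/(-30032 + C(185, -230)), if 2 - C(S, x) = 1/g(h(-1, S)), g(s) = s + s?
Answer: -370/11111099 ≈ -3.3300e-5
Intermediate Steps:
g(s) = 2*s
C(S, x) = 2 + 1/(2*S) (C(S, x) = 2 - 1/(2*(S*(-1))) = 2 - 1/(2*(-S)) = 2 - 1/((-2*S)) = 2 - (-1)/(2*S) = 2 + 1/(2*S))
1/(-30032 + C(185, -230)) = 1/(-30032 + (2 + (1/2)/185)) = 1/(-30032 + (2 + (1/2)*(1/185))) = 1/(-30032 + (2 + 1/370)) = 1/(-30032 + 741/370) = 1/(-11111099/370) = -370/11111099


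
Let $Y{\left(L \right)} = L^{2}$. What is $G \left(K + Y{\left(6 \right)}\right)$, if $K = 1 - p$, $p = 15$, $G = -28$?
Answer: $-616$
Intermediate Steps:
$K = -14$ ($K = 1 - 15 = -14$)
$G \left(K + Y{\left(6 \right)}\right) = - 28 \left(-14 + 6^{2}\right) = - 28 \left(-14 + 36\right) = \left(-28\right) 22 = -616$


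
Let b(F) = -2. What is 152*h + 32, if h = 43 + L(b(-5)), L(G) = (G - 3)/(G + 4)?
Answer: 6188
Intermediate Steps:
L(G) = (-3 + G)/(4 + G)
h = 81/2 (h = 43 + (-3 - 2)/(4 - 2) = 43 - 5/2 = 81/2 ≈ 40.500)
152*h + 32 = 152*(81/2) + 32 = 6156 + 32 = 6188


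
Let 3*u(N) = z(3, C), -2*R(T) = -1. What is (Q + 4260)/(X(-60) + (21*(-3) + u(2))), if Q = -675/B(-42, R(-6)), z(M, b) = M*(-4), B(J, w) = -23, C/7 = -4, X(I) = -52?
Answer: -98655/2737 ≈ -36.045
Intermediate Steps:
R(T) = 1/2 (R(T) = -1/2*(-1) = 1/2)
C = -28 (C = 7*(-4) = -28)
z(M, b) = -4*M
u(N) = -4 (u(N) = (-4*3)/3 = (1/3)*(-12) = -4)
Q = 675/23 (Q = -675/(-23) = -675*(-1/23) = 675/23 ≈ 29.348)
(Q + 4260)/(X(-60) + (21*(-3) + u(2))) = (675/23 + 4260)/(-52 + (21*(-3) - 4)) = 98655/(23*(-52 + (-63 - 4))) = 98655/(23*(-52 - 67)) = (98655/23)/(-119) = (98655/23)*(-1/119) = -98655/2737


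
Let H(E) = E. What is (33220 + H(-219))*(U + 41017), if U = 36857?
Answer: 2569919874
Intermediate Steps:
(33220 + H(-219))*(U + 41017) = (33220 - 219)*(36857 + 41017) = 33001*77874 = 2569919874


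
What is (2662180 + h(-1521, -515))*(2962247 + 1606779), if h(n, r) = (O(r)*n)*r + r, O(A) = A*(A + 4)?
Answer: 941876170118754640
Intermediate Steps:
O(A) = A*(4 + A)
h(n, r) = r + n*r**2*(4 + r) (h(n, r) = ((r*(4 + r))*n)*r + r = (n*r*(4 + r))*r + r = n*r**2*(4 + r) + r = r + n*r**2*(4 + r))
(2662180 + h(-1521, -515))*(2962247 + 1606779) = (2662180 - 515*(1 - 1521*(-515)*(4 - 515)))*(2962247 + 1606779) = (2662180 - 515*(1 - 1521*(-515)*(-511)))*4569026 = (2662180 - 515*(1 - 400273965))*4569026 = (2662180 - 515*(-400273964))*4569026 = (2662180 + 206141091460)*4569026 = 206143753640*4569026 = 941876170118754640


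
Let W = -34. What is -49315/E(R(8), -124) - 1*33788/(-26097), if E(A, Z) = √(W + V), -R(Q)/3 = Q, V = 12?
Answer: 33788/26097 + 49315*I*√22/22 ≈ 1.2947 + 10514.0*I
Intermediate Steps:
R(Q) = -3*Q
E(A, Z) = I*√22 (E(A, Z) = √(-34 + 12) = √(-22) = I*√22)
-49315/E(R(8), -124) - 1*33788/(-26097) = -49315*(-I*√22/22) - 1*33788/(-26097) = -(-49315)*I*√22/22 - 33788*(-1/26097) = 49315*I*√22/22 + 33788/26097 = 33788/26097 + 49315*I*√22/22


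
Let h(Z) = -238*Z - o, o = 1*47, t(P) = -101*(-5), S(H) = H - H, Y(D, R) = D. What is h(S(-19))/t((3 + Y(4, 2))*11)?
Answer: -47/505 ≈ -0.093069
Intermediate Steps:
S(H) = 0
t(P) = 505
o = 47
h(Z) = -47 - 238*Z (h(Z) = -238*Z - 1*47 = -238*Z - 47 = -47 - 238*Z)
h(S(-19))/t((3 + Y(4, 2))*11) = (-47 - 238*0)/505 = (-47 + 0)*(1/505) = -47*1/505 = -47/505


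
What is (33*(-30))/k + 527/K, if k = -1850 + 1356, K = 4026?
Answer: 2123039/994422 ≈ 2.1349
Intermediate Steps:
k = -494
(33*(-30))/k + 527/K = (33*(-30))/(-494) + 527/4026 = -990*(-1/494) + 527*(1/4026) = 495/247 + 527/4026 = 2123039/994422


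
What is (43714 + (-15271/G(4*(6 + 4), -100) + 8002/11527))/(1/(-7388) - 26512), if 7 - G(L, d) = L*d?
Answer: -4971996892274828/3015669620132891 ≈ -1.6487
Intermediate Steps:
G(L, d) = 7 - L*d
(43714 + (-15271/G(4*(6 + 4), -100) + 8002/11527))/(1/(-7388) - 26512) = (43714 + (-15271/(7 - 1*4*(6 + 4)*(-100)) + 8002/11527))/(1/(-7388) - 26512) = (43714 + (-15271/(7 - 1*4*10*(-100)) + 8002*(1/11527)))/(-1/7388 - 26512) = (43714 + (-15271/(7 - 1*40*(-100)) + 8002/11527))/(-195870657/7388) = (43714 + (-15271/(7 + 4000) + 8002/11527))*(-7388/195870657) = (43714 + (-15271/4007 + 8002/11527))*(-7388/195870657) = (43714 - 143964803/46188689)*(-7388/195870657) = (2018948386143/46188689)*(-7388/195870657) = -4971996892274828/3015669620132891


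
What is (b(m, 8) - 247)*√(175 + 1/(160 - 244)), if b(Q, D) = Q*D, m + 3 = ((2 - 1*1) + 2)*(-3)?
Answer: -49*√308679/6 ≈ -4537.3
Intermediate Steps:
m = -12 (m = -3 + ((2 - 1*1) + 2)*(-3) = -3 + ((2 - 1) + 2)*(-3) = -3 + (1 + 2)*(-3) = -3 + 3*(-3) = -3 - 9 = -12)
b(Q, D) = D*Q
(b(m, 8) - 247)*√(175 + 1/(160 - 244)) = (8*(-12) - 247)*√(175 + 1/(160 - 244)) = (-96 - 247)*√(175 + 1/(-84)) = -343*√(175 - 1/84) = -49*√308679/6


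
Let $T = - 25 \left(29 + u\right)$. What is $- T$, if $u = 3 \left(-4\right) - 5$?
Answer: $300$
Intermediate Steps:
$u = -17$ ($u = -12 - 5 = -17$)
$T = -300$ ($T = - 25 \left(29 - 17\right) = \left(-25\right) 12 = -300$)
$- T = \left(-1\right) \left(-300\right) = 300$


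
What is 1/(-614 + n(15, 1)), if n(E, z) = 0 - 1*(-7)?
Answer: -1/607 ≈ -0.0016474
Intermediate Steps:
n(E, z) = 7 (n(E, z) = 0 + 7 = 7)
1/(-614 + n(15, 1)) = 1/(-614 + 7) = 1/(-607) = -1/607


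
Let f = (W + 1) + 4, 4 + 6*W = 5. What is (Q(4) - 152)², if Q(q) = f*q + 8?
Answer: 136900/9 ≈ 15211.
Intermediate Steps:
W = ⅙ (W = -⅔ + (⅙)*5 = -⅔ + ⅚ = ⅙ ≈ 0.16667)
f = 31/6 (f = (⅙ + 1) + 4 = 7/6 + 4 = 31/6 ≈ 5.1667)
Q(q) = 8 + 31*q/6 (Q(q) = 31*q/6 + 8 = 8 + 31*q/6)
(Q(4) - 152)² = ((8 + (31/6)*4) - 152)² = ((8 + 62/3) - 152)² = (86/3 - 152)² = (-370/3)² = 136900/9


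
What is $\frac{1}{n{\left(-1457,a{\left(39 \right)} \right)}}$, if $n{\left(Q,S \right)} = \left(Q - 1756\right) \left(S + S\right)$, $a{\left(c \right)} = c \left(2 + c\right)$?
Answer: $- \frac{1}{10275174} \approx -9.7322 \cdot 10^{-8}$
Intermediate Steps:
$n{\left(Q,S \right)} = 2 S \left(-1756 + Q\right)$ ($n{\left(Q,S \right)} = \left(-1756 + Q\right) 2 S = 2 S \left(-1756 + Q\right)$)
$\frac{1}{n{\left(-1457,a{\left(39 \right)} \right)}} = \frac{1}{2 \cdot 39 \left(2 + 39\right) \left(-1756 - 1457\right)} = \frac{1}{2 \cdot 39 \cdot 41 \left(-3213\right)} = \frac{1}{2 \cdot 1599 \left(-3213\right)} = \frac{1}{-10275174} = - \frac{1}{10275174}$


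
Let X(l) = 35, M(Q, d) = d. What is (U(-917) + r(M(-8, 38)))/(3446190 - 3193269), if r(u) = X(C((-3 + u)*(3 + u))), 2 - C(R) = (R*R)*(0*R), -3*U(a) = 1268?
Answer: -1163/758763 ≈ -0.0015328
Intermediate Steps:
U(a) = -1268/3 (U(a) = -⅓*1268 = -1268/3)
C(R) = 2 (C(R) = 2 - R*R*0*R = 2 - R²*0 = 2 - 1*0 = 2 + 0 = 2)
r(u) = 35
(U(-917) + r(M(-8, 38)))/(3446190 - 3193269) = (-1268/3 + 35)/(3446190 - 3193269) = -1163/3/252921 = -1163/3*1/252921 = -1163/758763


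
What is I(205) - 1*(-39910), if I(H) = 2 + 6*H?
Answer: 41142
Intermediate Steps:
I(205) - 1*(-39910) = (2 + 6*205) - 1*(-39910) = (2 + 1230) + 39910 = 1232 + 39910 = 41142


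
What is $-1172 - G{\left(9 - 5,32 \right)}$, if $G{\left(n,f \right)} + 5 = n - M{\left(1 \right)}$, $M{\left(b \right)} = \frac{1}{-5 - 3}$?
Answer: $- \frac{9369}{8} \approx -1171.1$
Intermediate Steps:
$M{\left(b \right)} = - \frac{1}{8}$ ($M{\left(b \right)} = \frac{1}{-8} = - \frac{1}{8}$)
$G{\left(n,f \right)} = - \frac{39}{8} + n$ ($G{\left(n,f \right)} = -5 + \left(n - - \frac{1}{8}\right) = -5 + \left(n + \frac{1}{8}\right) = -5 + \left(\frac{1}{8} + n\right) = - \frac{39}{8} + n$)
$-1172 - G{\left(9 - 5,32 \right)} = -1172 - \left(- \frac{39}{8} + \left(9 - 5\right)\right) = -1172 - \left(- \frac{39}{8} + 4\right) = -1172 - - \frac{7}{8} = -1172 + \frac{7}{8} = - \frac{9369}{8}$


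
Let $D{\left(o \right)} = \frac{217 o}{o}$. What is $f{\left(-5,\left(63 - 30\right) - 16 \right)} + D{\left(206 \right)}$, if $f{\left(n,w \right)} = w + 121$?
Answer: $355$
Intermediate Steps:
$f{\left(n,w \right)} = 121 + w$
$D{\left(o \right)} = 217$
$f{\left(-5,\left(63 - 30\right) - 16 \right)} + D{\left(206 \right)} = \left(121 + \left(\left(63 - 30\right) - 16\right)\right) + 217 = \left(121 + \left(33 - 16\right)\right) + 217 = \left(121 + 17\right) + 217 = 138 + 217 = 355$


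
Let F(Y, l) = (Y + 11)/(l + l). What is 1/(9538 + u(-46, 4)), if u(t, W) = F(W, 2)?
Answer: 4/38167 ≈ 0.00010480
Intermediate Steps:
F(Y, l) = (11 + Y)/(2*l) (F(Y, l) = (11 + Y)/((2*l)) = (11 + Y)*(1/(2*l)) = (11 + Y)/(2*l))
u(t, W) = 11/4 + W/4 (u(t, W) = (½)*(11 + W)/2 = (½)*(½)*(11 + W) = 11/4 + W/4)
1/(9538 + u(-46, 4)) = 1/(9538 + (11/4 + (¼)*4)) = 1/(9538 + (11/4 + 1)) = 1/(9538 + 15/4) = 1/(38167/4) = 4/38167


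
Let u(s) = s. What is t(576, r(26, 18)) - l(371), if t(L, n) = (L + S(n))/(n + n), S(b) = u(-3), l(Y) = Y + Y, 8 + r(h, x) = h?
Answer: -8713/12 ≈ -726.08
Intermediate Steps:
r(h, x) = -8 + h
l(Y) = 2*Y
S(b) = -3
t(L, n) = (-3 + L)/(2*n) (t(L, n) = (L - 3)/(n + n) = (-3 + L)/((2*n)) = (-3 + L)*(1/(2*n)) = (-3 + L)/(2*n))
t(576, r(26, 18)) - l(371) = (-3 + 576)/(2*(-8 + 26)) - 2*371 = (1/2)*573/18 - 1*742 = (1/2)*(1/18)*573 - 742 = 191/12 - 742 = -8713/12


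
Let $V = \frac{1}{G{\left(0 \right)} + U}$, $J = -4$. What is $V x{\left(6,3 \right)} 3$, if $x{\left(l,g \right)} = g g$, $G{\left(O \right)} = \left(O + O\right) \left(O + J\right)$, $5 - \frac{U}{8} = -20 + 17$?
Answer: $\frac{27}{64} \approx 0.42188$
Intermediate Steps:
$U = 64$ ($U = 40 - 8 \left(-20 + 17\right) = 40 - -24 = 40 + 24 = 64$)
$G{\left(O \right)} = 2 O \left(-4 + O\right)$ ($G{\left(O \right)} = \left(O + O\right) \left(O - 4\right) = 2 O \left(-4 + O\right)$)
$x{\left(l,g \right)} = g^{2}$
$V = \frac{1}{64}$ ($V = \frac{1}{2 \cdot 0 \left(-4 + 0\right) + 64} = \frac{1}{2 \cdot 0 \left(-4\right) + 64} = \frac{1}{0 + 64} = \frac{1}{64} \approx 0.015625$)
$V x{\left(6,3 \right)} 3 = \frac{3^{2}}{64} \cdot 3 = \frac{1}{64} \cdot 9 \cdot 3 = \frac{9}{64} \cdot 3 = \frac{27}{64}$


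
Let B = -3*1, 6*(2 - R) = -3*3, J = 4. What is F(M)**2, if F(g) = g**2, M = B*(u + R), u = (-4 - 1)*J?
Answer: 96059601/16 ≈ 6.0037e+6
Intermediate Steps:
R = 7/2 (R = 2 - (-1)*3/2 = 2 - 1/6*(-9) = 2 + 3/2 = 7/2 ≈ 3.5000)
B = -3
u = -20 (u = (-4 - 1)*4 = -5*4 = -20)
M = 99/2 (M = -3*(-20 + 7/2) = -3*(-33/2) = 99/2 ≈ 49.500)
F(M)**2 = ((99/2)**2)**2 = (9801/4)**2 = 96059601/16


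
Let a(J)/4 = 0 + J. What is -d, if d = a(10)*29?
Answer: -1160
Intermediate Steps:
a(J) = 4*J (a(J) = 4*(0 + J) = 4*J)
d = 1160 (d = (4*10)*29 = 40*29 = 1160)
-d = -1*1160 = -1160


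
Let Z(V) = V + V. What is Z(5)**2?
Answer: 100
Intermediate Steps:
Z(V) = 2*V
Z(5)**2 = (2*5)**2 = 10**2 = 100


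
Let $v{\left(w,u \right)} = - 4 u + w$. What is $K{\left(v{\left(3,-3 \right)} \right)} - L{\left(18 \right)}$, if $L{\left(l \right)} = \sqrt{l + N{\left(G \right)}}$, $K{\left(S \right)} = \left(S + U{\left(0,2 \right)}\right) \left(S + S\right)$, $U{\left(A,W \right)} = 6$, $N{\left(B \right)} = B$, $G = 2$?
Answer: $630 - 2 \sqrt{5} \approx 625.53$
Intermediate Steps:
$v{\left(w,u \right)} = w - 4 u$
$K{\left(S \right)} = 2 S \left(6 + S\right)$ ($K{\left(S \right)} = \left(S + 6\right) \left(S + S\right) = \left(6 + S\right) 2 S = 2 S \left(6 + S\right)$)
$L{\left(l \right)} = \sqrt{2 + l}$ ($L{\left(l \right)} = \sqrt{l + 2} = \sqrt{2 + l}$)
$K{\left(v{\left(3,-3 \right)} \right)} - L{\left(18 \right)} = 2 \left(3 - -12\right) \left(6 + \left(3 - -12\right)\right) - \sqrt{2 + 18} = 2 \left(3 + 12\right) \left(6 + \left(3 + 12\right)\right) - \sqrt{20} = 2 \cdot 15 \left(6 + 15\right) - 2 \sqrt{5} = 2 \cdot 15 \cdot 21 - 2 \sqrt{5} = 630 - 2 \sqrt{5}$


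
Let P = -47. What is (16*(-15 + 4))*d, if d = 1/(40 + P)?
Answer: 176/7 ≈ 25.143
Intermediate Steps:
d = -⅐ (d = 1/(40 - 47) = 1/(-7) = -⅐ ≈ -0.14286)
(16*(-15 + 4))*d = (16*(-15 + 4))*(-⅐) = (16*(-11))*(-⅐) = -176*(-⅐) = 176/7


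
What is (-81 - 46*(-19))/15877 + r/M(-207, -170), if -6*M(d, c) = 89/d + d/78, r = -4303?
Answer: -2206135300031/263510569 ≈ -8372.1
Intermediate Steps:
M(d, c) = -89/(6*d) - d/468 (M(d, c) = -(89/d + d/78)/6 = -89/(6*d) - d/468)
(-81 - 46*(-19))/15877 + r/M(-207, -170) = (-81 - 46*(-19))/15877 - 4303*(-96876/(-6942 - 1*(-207)²)) = (-81 + 874)*(1/15877) - 4303*(-96876/(-6942 - 1*42849)) = 793*(1/15877) - 4303*(-96876/(-6942 - 42849)) = 793/15877 - 4303/((1/468)*(-1/207)*(-49791)) = 793/15877 - 4303/16597/32292 = 793/15877 - 4303*32292/16597 = 793/15877 - 138952476/16597 = -2206135300031/263510569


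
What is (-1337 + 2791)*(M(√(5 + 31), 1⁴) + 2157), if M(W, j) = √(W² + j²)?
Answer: 3136278 + 1454*√37 ≈ 3.1451e+6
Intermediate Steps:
(-1337 + 2791)*(M(√(5 + 31), 1⁴) + 2157) = (-1337 + 2791)*(√((√(5 + 31))² + (1⁴)²) + 2157) = 1454*(√((√36)² + 1²) + 2157) = 1454*(√(6² + 1) + 2157) = 1454*(√(36 + 1) + 2157) = 1454*(√37 + 2157) = 1454*(2157 + √37) = 3136278 + 1454*√37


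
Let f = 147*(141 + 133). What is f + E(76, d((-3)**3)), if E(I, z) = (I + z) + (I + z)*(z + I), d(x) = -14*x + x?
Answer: 223034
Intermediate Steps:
d(x) = -13*x
f = 40278 (f = 147*274 = 40278)
E(I, z) = I + z + (I + z)**2 (E(I, z) = (I + z) + (I + z)*(I + z) = (I + z) + (I + z)**2 = I + z + (I + z)**2)
f + E(76, d((-3)**3)) = 40278 + (76 - 13*(-3)**3 + (76 - 13*(-3)**3)**2) = 40278 + (76 - 13*(-27) + (76 - 13*(-27))**2) = 40278 + (76 + 351 + (76 + 351)**2) = 40278 + (76 + 351 + 427**2) = 40278 + (76 + 351 + 182329) = 40278 + 182756 = 223034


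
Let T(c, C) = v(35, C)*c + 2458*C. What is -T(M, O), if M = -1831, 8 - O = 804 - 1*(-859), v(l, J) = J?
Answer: 1037685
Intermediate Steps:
O = -1655 (O = 8 - (804 - 1*(-859)) = 8 - (804 + 859) = 8 - 1*1663 = 8 - 1663 = -1655)
T(c, C) = 2458*C + C*c (T(c, C) = C*c + 2458*C = 2458*C + C*c)
-T(M, O) = -(-1655)*(2458 - 1831) = -(-1655)*627 = -1*(-1037685) = 1037685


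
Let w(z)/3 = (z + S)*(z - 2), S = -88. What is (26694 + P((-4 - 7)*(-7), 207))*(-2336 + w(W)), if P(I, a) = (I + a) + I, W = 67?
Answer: -173990705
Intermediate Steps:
P(I, a) = a + 2*I
w(z) = 3*(-88 + z)*(-2 + z) (w(z) = 3*((z - 88)*(z - 2)) = 3*((-88 + z)*(-2 + z)) = 3*(-88 + z)*(-2 + z))
(26694 + P((-4 - 7)*(-7), 207))*(-2336 + w(W)) = (26694 + (207 + 2*((-4 - 7)*(-7))))*(-2336 + (528 - 270*67 + 3*67**2)) = (26694 + (207 + 2*(-11*(-7))))*(-2336 + (528 - 18090 + 3*4489)) = (26694 + (207 + 2*77))*(-2336 + (528 - 18090 + 13467)) = (26694 + (207 + 154))*(-2336 - 4095) = (26694 + 361)*(-6431) = 27055*(-6431) = -173990705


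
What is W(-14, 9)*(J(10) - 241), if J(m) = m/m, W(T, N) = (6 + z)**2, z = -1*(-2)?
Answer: -15360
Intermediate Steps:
z = 2
W(T, N) = 64 (W(T, N) = (6 + 2)**2 = 8**2 = 64)
J(m) = 1
W(-14, 9)*(J(10) - 241) = 64*(1 - 241) = 64*(-240) = -15360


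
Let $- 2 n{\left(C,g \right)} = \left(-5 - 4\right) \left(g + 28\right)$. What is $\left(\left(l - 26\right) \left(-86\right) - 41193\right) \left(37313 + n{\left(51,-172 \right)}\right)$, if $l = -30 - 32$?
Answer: $-1232860625$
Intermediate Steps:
$l = -62$
$n{\left(C,g \right)} = 126 + \frac{9 g}{2}$ ($n{\left(C,g \right)} = - \frac{\left(-5 - 4\right) \left(g + 28\right)}{2} = - \frac{\left(-9\right) \left(28 + g\right)}{2} = - \frac{-252 - 9 g}{2} = 126 + \frac{9 g}{2}$)
$\left(\left(l - 26\right) \left(-86\right) - 41193\right) \left(37313 + n{\left(51,-172 \right)}\right) = \left(\left(-62 - 26\right) \left(-86\right) - 41193\right) \left(37313 + \left(126 + \frac{9}{2} \left(-172\right)\right)\right) = \left(\left(-88\right) \left(-86\right) - 41193\right) \left(37313 + \left(126 - 774\right)\right) = \left(7568 - 41193\right) \left(37313 - 648\right) = \left(-33625\right) 36665 = -1232860625$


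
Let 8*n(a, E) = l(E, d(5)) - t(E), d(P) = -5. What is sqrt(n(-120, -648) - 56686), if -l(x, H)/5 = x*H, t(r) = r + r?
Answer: I*sqrt(58549) ≈ 241.97*I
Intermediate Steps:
t(r) = 2*r
l(x, H) = -5*H*x (l(x, H) = -5*x*H = -5*H*x)
n(a, E) = 23*E/8 (n(a, E) = (-5*(-5)*E - 2*E)/8 = (25*E - 2*E)/8 = (23*E)/8 = 23*E/8)
sqrt(n(-120, -648) - 56686) = sqrt((23/8)*(-648) - 56686) = sqrt(-1863 - 56686) = sqrt(-58549) = I*sqrt(58549)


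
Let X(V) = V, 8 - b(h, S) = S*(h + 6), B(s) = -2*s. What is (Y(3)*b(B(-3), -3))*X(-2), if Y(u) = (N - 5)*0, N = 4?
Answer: 0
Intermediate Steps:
b(h, S) = 8 - S*(6 + h) (b(h, S) = 8 - S*(h + 6) = 8 - S*(6 + h))
Y(u) = 0 (Y(u) = (4 - 5)*0 = -1*0 = 0)
(Y(3)*b(B(-3), -3))*X(-2) = (0*(8 - 6*(-3) - 1*(-3)*(-2*(-3))))*(-2) = (0*(8 + 18 - 1*(-3)*6))*(-2) = (0*(8 + 18 + 18))*(-2) = (0*44)*(-2) = 0*(-2) = 0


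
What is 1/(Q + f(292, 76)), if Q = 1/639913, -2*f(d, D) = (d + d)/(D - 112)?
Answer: 5759217/46713658 ≈ 0.12329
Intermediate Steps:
f(d, D) = -d/(-112 + D) (f(d, D) = -(d + d)/(2*(D - 112)) = -2*d/(2*(-112 + D)) = -d/(-112 + D))
Q = 1/639913 ≈ 1.5627e-6
1/(Q + f(292, 76)) = 1/(1/639913 - 1*292/(-112 + 76)) = 1/(1/639913 - 1*292/(-36)) = 1/(1/639913 - 1*292*(-1/36)) = 1/(1/639913 + 73/9) = 1/(46713658/5759217) = 5759217/46713658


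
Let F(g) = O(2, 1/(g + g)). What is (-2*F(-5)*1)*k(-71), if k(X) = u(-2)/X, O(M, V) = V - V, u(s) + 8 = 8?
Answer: 0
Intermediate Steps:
u(s) = 0 (u(s) = -8 + 8 = 0)
O(M, V) = 0
F(g) = 0
k(X) = 0 (k(X) = 0/X = 0)
(-2*F(-5)*1)*k(-71) = (-2*0*1)*0 = (0*1)*0 = 0*0 = 0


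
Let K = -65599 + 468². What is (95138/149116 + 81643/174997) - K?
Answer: -2001786972495463/13047426326 ≈ -1.5342e+5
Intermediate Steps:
K = 153425 (K = -65599 + 219024 = 153425)
(95138/149116 + 81643/174997) - K = (95138/149116 + 81643/174997) - 1*153425 = (95138*(1/149116) + 81643*(1/174997)) - 153425 = (47569/74558 + 81643/174997) - 153425 = 14411571087/13047426326 - 153425 = -2001786972495463/13047426326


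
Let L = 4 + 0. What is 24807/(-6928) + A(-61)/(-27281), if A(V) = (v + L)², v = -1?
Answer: -676822119/189002768 ≈ -3.5810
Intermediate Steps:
L = 4
A(V) = 9 (A(V) = (-1 + 4)² = 3² = 9)
24807/(-6928) + A(-61)/(-27281) = 24807/(-6928) + 9/(-27281) = 24807*(-1/6928) + 9*(-1/27281) = -24807/6928 - 9/27281 = -676822119/189002768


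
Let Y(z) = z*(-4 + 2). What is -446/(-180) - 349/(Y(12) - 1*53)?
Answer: 48581/6930 ≈ 7.0102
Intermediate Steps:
Y(z) = -2*z (Y(z) = z*(-2) = -2*z)
-446/(-180) - 349/(Y(12) - 1*53) = -446/(-180) - 349/(-2*12 - 1*53) = -446*(-1/180) - 349/(-24 - 53) = 223/90 - 349/(-77) = 223/90 - 349*(-1/77) = 223/90 + 349/77 = 48581/6930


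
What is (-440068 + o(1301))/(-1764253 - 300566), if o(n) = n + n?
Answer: 145822/688273 ≈ 0.21187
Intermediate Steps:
o(n) = 2*n
(-440068 + o(1301))/(-1764253 - 300566) = (-440068 + 2*1301)/(-1764253 - 300566) = (-440068 + 2602)/(-2064819) = -437466*(-1/2064819) = 145822/688273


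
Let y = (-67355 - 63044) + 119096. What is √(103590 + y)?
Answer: √92287 ≈ 303.79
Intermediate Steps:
y = -11303 (y = -130399 + 119096 = -11303)
√(103590 + y) = √(103590 - 11303) = √92287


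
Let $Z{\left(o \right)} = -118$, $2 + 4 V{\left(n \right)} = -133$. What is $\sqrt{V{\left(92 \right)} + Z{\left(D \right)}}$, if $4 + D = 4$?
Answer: $\frac{i \sqrt{607}}{2} \approx 12.319 i$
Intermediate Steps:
$D = 0$ ($D = -4 + 4 = 0$)
$V{\left(n \right)} = - \frac{135}{4}$ ($V{\left(n \right)} = - \frac{1}{2} + \frac{1}{4} \left(-133\right) = - \frac{1}{2} - \frac{133}{4} = - \frac{135}{4}$)
$\sqrt{V{\left(92 \right)} + Z{\left(D \right)}} = \sqrt{- \frac{135}{4} - 118} = \sqrt{- \frac{607}{4}} = \frac{i \sqrt{607}}{2}$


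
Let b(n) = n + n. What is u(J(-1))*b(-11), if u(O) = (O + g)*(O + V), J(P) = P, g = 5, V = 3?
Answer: -176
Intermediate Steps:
b(n) = 2*n
u(O) = (3 + O)*(5 + O) (u(O) = (O + 5)*(O + 3) = (5 + O)*(3 + O) = (3 + O)*(5 + O))
u(J(-1))*b(-11) = (15 + (-1)**2 + 8*(-1))*(2*(-11)) = (15 + 1 - 8)*(-22) = 8*(-22) = -176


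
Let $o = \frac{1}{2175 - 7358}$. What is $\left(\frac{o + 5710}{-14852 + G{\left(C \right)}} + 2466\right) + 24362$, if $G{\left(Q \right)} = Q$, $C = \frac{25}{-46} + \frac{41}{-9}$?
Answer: $\frac{855258982850030}{31879798537} \approx 26828.0$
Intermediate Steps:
$C = - \frac{2111}{414}$ ($C = 25 \left(- \frac{1}{46}\right) + 41 \left(- \frac{1}{9}\right) = - \frac{25}{46} - \frac{41}{9} = - \frac{2111}{414} \approx -5.099$)
$o = - \frac{1}{5183}$ ($o = \frac{1}{-5183} = - \frac{1}{5183} \approx -0.00019294$)
$\left(\frac{o + 5710}{-14852 + G{\left(C \right)}} + 2466\right) + 24362 = \left(\frac{- \frac{1}{5183} + 5710}{-14852 - \frac{2111}{414}} + 2466\right) + 24362 = \left(\frac{29594929}{5183 \left(- \frac{6150839}{414}\right)} + 2466\right) + 24362 = \left(\frac{29594929}{5183} \left(- \frac{414}{6150839}\right) + 2466\right) + 24362 = \left(- \frac{12252300606}{31879798537} + 2466\right) + 24362 = \frac{78603330891636}{31879798537} + 24362 = \frac{855258982850030}{31879798537}$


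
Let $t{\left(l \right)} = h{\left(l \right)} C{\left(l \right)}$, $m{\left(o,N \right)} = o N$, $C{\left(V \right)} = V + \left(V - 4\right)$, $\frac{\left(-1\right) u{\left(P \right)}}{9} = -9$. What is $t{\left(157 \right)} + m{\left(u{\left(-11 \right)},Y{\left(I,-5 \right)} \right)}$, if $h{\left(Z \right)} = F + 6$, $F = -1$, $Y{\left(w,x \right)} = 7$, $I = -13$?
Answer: $2117$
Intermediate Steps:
$u{\left(P \right)} = 81$ ($u{\left(P \right)} = \left(-9\right) \left(-9\right) = 81$)
$C{\left(V \right)} = -4 + 2 V$ ($C{\left(V \right)} = V + \left(V - 4\right) = V + \left(-4 + V\right) = -4 + 2 V$)
$m{\left(o,N \right)} = N o$
$h{\left(Z \right)} = 5$ ($h{\left(Z \right)} = -1 + 6 = 5$)
$t{\left(l \right)} = -20 + 10 l$ ($t{\left(l \right)} = 5 \left(-4 + 2 l\right) = -20 + 10 l$)
$t{\left(157 \right)} + m{\left(u{\left(-11 \right)},Y{\left(I,-5 \right)} \right)} = \left(-20 + 10 \cdot 157\right) + 7 \cdot 81 = \left(-20 + 1570\right) + 567 = 1550 + 567 = 2117$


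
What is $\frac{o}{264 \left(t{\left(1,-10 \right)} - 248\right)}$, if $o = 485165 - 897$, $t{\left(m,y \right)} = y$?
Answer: $- \frac{121067}{17028} \approx -7.1099$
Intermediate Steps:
$o = 484268$ ($o = 485165 - 897 = 484268$)
$\frac{o}{264 \left(t{\left(1,-10 \right)} - 248\right)} = \frac{484268}{264 \left(-10 - 248\right)} = \frac{484268}{264 \left(-258\right)} = \frac{484268}{-68112} = 484268 \left(- \frac{1}{68112}\right) = - \frac{121067}{17028}$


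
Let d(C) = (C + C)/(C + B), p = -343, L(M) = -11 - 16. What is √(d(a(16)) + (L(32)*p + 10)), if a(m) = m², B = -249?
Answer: √457863/7 ≈ 96.665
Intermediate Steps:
L(M) = -27
d(C) = 2*C/(-249 + C) (d(C) = (C + C)/(C - 249) = (2*C)/(-249 + C) = 2*C/(-249 + C))
√(d(a(16)) + (L(32)*p + 10)) = √(2*16²/(-249 + 16²) + (-27*(-343) + 10)) = √(2*256/(-249 + 256) + (9261 + 10)) = √(2*256/7 + 9271) = √(2*256*(⅐) + 9271) = √(512/7 + 9271) = √(65409/7) = √457863/7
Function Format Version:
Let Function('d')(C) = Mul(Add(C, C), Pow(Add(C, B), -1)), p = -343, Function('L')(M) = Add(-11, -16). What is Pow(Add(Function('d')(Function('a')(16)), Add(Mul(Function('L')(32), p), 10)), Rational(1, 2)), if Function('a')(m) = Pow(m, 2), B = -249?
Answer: Mul(Rational(1, 7), Pow(457863, Rational(1, 2))) ≈ 96.665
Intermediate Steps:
Function('L')(M) = -27
Function('d')(C) = Mul(2, C, Pow(Add(-249, C), -1)) (Function('d')(C) = Mul(Add(C, C), Pow(Add(C, -249), -1)) = Mul(Mul(2, C), Pow(Add(-249, C), -1)) = Mul(2, C, Pow(Add(-249, C), -1)))
Pow(Add(Function('d')(Function('a')(16)), Add(Mul(Function('L')(32), p), 10)), Rational(1, 2)) = Pow(Add(Mul(2, Pow(16, 2), Pow(Add(-249, Pow(16, 2)), -1)), Add(Mul(-27, -343), 10)), Rational(1, 2)) = Pow(Add(Mul(2, 256, Pow(Add(-249, 256), -1)), Add(9261, 10)), Rational(1, 2)) = Pow(Add(Mul(2, 256, Pow(7, -1)), 9271), Rational(1, 2)) = Pow(Add(Mul(2, 256, Rational(1, 7)), 9271), Rational(1, 2)) = Pow(Add(Rational(512, 7), 9271), Rational(1, 2)) = Pow(Rational(65409, 7), Rational(1, 2)) = Mul(Rational(1, 7), Pow(457863, Rational(1, 2)))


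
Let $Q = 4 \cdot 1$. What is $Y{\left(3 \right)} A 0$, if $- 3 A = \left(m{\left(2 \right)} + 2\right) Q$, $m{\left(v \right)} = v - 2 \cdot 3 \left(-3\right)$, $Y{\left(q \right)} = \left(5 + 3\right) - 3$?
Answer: $0$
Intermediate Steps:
$Y{\left(q \right)} = 5$ ($Y{\left(q \right)} = 8 - 3 = 5$)
$Q = 4$
$m{\left(v \right)} = 18 + v$ ($m{\left(v \right)} = v - 6 \left(-3\right) = v - -18 = v + 18 = 18 + v$)
$A = - \frac{88}{3}$ ($A = - \frac{\left(\left(18 + 2\right) + 2\right) 4}{3} = - \frac{\left(20 + 2\right) 4}{3} = - \frac{22 \cdot 4}{3} = \left(- \frac{1}{3}\right) 88 = - \frac{88}{3} \approx -29.333$)
$Y{\left(3 \right)} A 0 = 5 \left(- \frac{88}{3}\right) 0 = \left(- \frac{440}{3}\right) 0 = 0$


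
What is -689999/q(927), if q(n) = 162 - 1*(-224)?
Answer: -689999/386 ≈ -1787.6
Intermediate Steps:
q(n) = 386 (q(n) = 162 + 224 = 386)
-689999/q(927) = -689999/386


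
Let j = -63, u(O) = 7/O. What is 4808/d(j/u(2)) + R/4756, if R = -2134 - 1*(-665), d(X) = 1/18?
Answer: 411601795/4756 ≈ 86544.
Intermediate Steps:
d(X) = 1/18
R = -1469 (R = -2134 + 665 = -1469)
4808/d(j/u(2)) + R/4756 = 4808/(1/18) - 1469/4756 = 4808*18 - 1469*1/4756 = 86544 - 1469/4756 = 411601795/4756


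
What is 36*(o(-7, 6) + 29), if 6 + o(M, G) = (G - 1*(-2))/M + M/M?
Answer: 5760/7 ≈ 822.86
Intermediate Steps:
o(M, G) = -5 + (2 + G)/M (o(M, G) = -6 + ((G - 1*(-2))/M + M/M) = -6 + ((G + 2)/M + 1) = -6 + ((2 + G)/M + 1) = -6 + (1 + (2 + G)/M) = -5 + (2 + G)/M)
36*(o(-7, 6) + 29) = 36*((2 + 6 - 5*(-7))/(-7) + 29) = 36*(-(2 + 6 + 35)/7 + 29) = 36*(-⅐*43 + 29) = 36*(-43/7 + 29) = 36*(160/7) = 5760/7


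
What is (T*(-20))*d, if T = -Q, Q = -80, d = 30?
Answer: -48000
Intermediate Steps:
T = 80 (T = -1*(-80) = 80)
(T*(-20))*d = (80*(-20))*30 = -1600*30 = -48000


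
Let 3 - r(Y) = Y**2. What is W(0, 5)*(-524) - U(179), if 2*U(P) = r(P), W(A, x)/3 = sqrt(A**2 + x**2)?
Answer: 8159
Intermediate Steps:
W(A, x) = 3*sqrt(A**2 + x**2)
r(Y) = 3 - Y**2
U(P) = 3/2 - P**2/2 (U(P) = (3 - P**2)/2 = 3/2 - P**2/2)
W(0, 5)*(-524) - U(179) = (3*sqrt(0**2 + 5**2))*(-524) - (3/2 - 1/2*179**2) = (3*sqrt(0 + 25))*(-524) - (3/2 - 1/2*32041) = (3*sqrt(25))*(-524) - (3/2 - 32041/2) = (3*5)*(-524) - 1*(-16019) = 15*(-524) + 16019 = -7860 + 16019 = 8159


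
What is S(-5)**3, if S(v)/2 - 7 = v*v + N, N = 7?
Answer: 474552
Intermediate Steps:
S(v) = 28 + 2*v**2 (S(v) = 14 + 2*(v*v + 7) = 14 + 2*(v**2 + 7) = 14 + 2*(7 + v**2) = 14 + (14 + 2*v**2) = 28 + 2*v**2)
S(-5)**3 = (28 + 2*(-5)**2)**3 = (28 + 2*25)**3 = (28 + 50)**3 = 78**3 = 474552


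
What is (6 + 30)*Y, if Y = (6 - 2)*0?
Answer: 0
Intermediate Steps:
Y = 0 (Y = 4*0 = 0)
(6 + 30)*Y = (6 + 30)*0 = 36*0 = 0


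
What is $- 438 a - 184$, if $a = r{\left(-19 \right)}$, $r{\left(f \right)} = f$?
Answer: $8138$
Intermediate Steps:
$a = -19$
$- 438 a - 184 = \left(-438\right) \left(-19\right) - 184 = 8322 - 184 = 8138$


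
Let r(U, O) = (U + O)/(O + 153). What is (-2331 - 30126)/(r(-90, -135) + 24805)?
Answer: -64914/49585 ≈ -1.3091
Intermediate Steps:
r(U, O) = (O + U)/(153 + O)
(-2331 - 30126)/(r(-90, -135) + 24805) = (-2331 - 30126)/((-135 - 90)/(153 - 135) + 24805) = -32457/(-225/18 + 24805) = -32457/((1/18)*(-225) + 24805) = -32457/(-25/2 + 24805) = -32457/49585/2 = -32457*2/49585 = -64914/49585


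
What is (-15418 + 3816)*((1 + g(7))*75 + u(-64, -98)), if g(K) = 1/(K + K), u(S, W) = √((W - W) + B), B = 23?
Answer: -6526125/7 - 11602*√23 ≈ -9.8795e+5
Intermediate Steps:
u(S, W) = √23 (u(S, W) = √((W - W) + 23) = √(0 + 23) = √23)
g(K) = 1/(2*K)
(-15418 + 3816)*((1 + g(7))*75 + u(-64, -98)) = (-15418 + 3816)*((1 + (½)/7)*75 + √23) = -11602*((1 + (½)*(⅐))*75 + √23) = -11602*((1 + 1/14)*75 + √23) = -11602*((15/14)*75 + √23) = -11602*(1125/14 + √23) = -6526125/7 - 11602*√23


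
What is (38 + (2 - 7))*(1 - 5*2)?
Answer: -297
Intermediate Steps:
(38 + (2 - 7))*(1 - 5*2) = (38 - 5)*(1 - 10) = 33*(-9) = -297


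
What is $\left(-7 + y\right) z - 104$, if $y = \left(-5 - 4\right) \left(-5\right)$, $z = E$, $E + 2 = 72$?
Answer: $2556$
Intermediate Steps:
$E = 70$ ($E = -2 + 72 = 70$)
$z = 70$
$y = 45$ ($y = \left(-9\right) \left(-5\right) = 45$)
$\left(-7 + y\right) z - 104 = \left(-7 + 45\right) 70 - 104 = 38 \cdot 70 - 104 = 2660 - 104 = 2556$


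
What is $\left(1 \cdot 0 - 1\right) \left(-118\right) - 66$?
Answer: $52$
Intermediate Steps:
$\left(1 \cdot 0 - 1\right) \left(-118\right) - 66 = \left(0 - 1\right) \left(-118\right) - 66 = \left(-1\right) \left(-118\right) - 66 = 118 - 66 = 52$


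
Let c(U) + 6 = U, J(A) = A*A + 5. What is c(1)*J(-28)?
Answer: -3945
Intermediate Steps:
J(A) = 5 + A**2 (J(A) = A**2 + 5 = 5 + A**2)
c(U) = -6 + U
c(1)*J(-28) = (-6 + 1)*(5 + (-28)**2) = -5*(5 + 784) = -5*789 = -3945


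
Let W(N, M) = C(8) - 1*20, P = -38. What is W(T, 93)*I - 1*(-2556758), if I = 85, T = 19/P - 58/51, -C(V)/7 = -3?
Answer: 2556843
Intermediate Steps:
C(V) = 21 (C(V) = -7*(-3) = 21)
T = -167/102 (T = 19/(-38) - 58/51 = 19*(-1/38) - 58*1/51 = -½ - 58/51 = -167/102 ≈ -1.6373)
W(N, M) = 1 (W(N, M) = 21 - 1*20 = 21 - 20 = 1)
W(T, 93)*I - 1*(-2556758) = 1*85 - 1*(-2556758) = 85 + 2556758 = 2556843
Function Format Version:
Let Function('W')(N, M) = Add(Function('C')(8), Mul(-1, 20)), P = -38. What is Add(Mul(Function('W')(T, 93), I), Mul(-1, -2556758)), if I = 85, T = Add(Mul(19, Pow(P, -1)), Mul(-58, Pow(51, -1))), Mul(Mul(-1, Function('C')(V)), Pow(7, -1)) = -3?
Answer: 2556843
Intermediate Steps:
Function('C')(V) = 21 (Function('C')(V) = Mul(-7, -3) = 21)
T = Rational(-167, 102) (T = Add(Mul(19, Pow(-38, -1)), Mul(-58, Pow(51, -1))) = Add(Mul(19, Rational(-1, 38)), Mul(-58, Rational(1, 51))) = Add(Rational(-1, 2), Rational(-58, 51)) = Rational(-167, 102) ≈ -1.6373)
Function('W')(N, M) = 1 (Function('W')(N, M) = Add(21, Mul(-1, 20)) = Add(21, -20) = 1)
Add(Mul(Function('W')(T, 93), I), Mul(-1, -2556758)) = Add(Mul(1, 85), Mul(-1, -2556758)) = Add(85, 2556758) = 2556843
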